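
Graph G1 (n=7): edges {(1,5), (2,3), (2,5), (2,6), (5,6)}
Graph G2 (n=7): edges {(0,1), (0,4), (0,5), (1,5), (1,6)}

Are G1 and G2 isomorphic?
Yes, isomorphic

The graphs are isomorphic.
One valid mapping φ: V(G1) → V(G2): 0→3, 1→4, 2→1, 3→6, 4→2, 5→0, 6→5

Verify φ preserves adjacency — for each edge of G1, its image is an edge of G2:
  (1,5) → (φ(1),φ(5)) = (0,4) ∈ E(G2) ✓
  (2,3) → (φ(2),φ(3)) = (1,6) ∈ E(G2) ✓
  (2,5) → (φ(2),φ(5)) = (0,1) ∈ E(G2) ✓
  (2,6) → (φ(2),φ(6)) = (1,5) ∈ E(G2) ✓
  (5,6) → (φ(5),φ(6)) = (0,5) ∈ E(G2) ✓
All 5 edges of G1 map to edges of G2, and |E(G1)| = |E(G2)| = 5, so φ is a bijection on edges as well as vertices. Hence G1 ≅ G2.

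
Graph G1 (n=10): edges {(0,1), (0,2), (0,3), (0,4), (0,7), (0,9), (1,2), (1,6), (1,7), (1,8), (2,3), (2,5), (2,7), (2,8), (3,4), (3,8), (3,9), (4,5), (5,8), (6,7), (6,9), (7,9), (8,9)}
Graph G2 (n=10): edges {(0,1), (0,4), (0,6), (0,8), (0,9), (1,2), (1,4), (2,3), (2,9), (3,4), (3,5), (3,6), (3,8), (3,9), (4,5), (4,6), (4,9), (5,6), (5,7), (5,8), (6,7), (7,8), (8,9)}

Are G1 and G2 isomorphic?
Yes, isomorphic

The graphs are isomorphic.
One valid mapping φ: V(G1) → V(G2): 0→3, 1→6, 2→4, 3→9, 4→2, 5→1, 6→7, 7→5, 8→0, 9→8

Verify φ preserves adjacency — for each edge of G1, its image is an edge of G2:
  (0,1) → (φ(0),φ(1)) = (3,6) ∈ E(G2) ✓
  (0,2) → (φ(0),φ(2)) = (3,4) ∈ E(G2) ✓
  (0,3) → (φ(0),φ(3)) = (3,9) ∈ E(G2) ✓
  (0,4) → (φ(0),φ(4)) = (2,3) ∈ E(G2) ✓
  (0,7) → (φ(0),φ(7)) = (3,5) ∈ E(G2) ✓
  (0,9) → (φ(0),φ(9)) = (3,8) ∈ E(G2) ✓
  (1,2) → (φ(1),φ(2)) = (4,6) ∈ E(G2) ✓
  (1,6) → (φ(1),φ(6)) = (6,7) ∈ E(G2) ✓
  (1,7) → (φ(1),φ(7)) = (5,6) ∈ E(G2) ✓
  (1,8) → (φ(1),φ(8)) = (0,6) ∈ E(G2) ✓
  (2,3) → (φ(2),φ(3)) = (4,9) ∈ E(G2) ✓
  (2,5) → (φ(2),φ(5)) = (1,4) ∈ E(G2) ✓
  (2,7) → (φ(2),φ(7)) = (4,5) ∈ E(G2) ✓
  (2,8) → (φ(2),φ(8)) = (0,4) ∈ E(G2) ✓
  (3,4) → (φ(3),φ(4)) = (2,9) ∈ E(G2) ✓
  (3,8) → (φ(3),φ(8)) = (0,9) ∈ E(G2) ✓
  (3,9) → (φ(3),φ(9)) = (8,9) ∈ E(G2) ✓
  (4,5) → (φ(4),φ(5)) = (1,2) ∈ E(G2) ✓
  (5,8) → (φ(5),φ(8)) = (0,1) ∈ E(G2) ✓
  (6,7) → (φ(6),φ(7)) = (5,7) ∈ E(G2) ✓
  (6,9) → (φ(6),φ(9)) = (7,8) ∈ E(G2) ✓
  (7,9) → (φ(7),φ(9)) = (5,8) ∈ E(G2) ✓
  (8,9) → (φ(8),φ(9)) = (0,8) ∈ E(G2) ✓
All 23 edges of G1 map to edges of G2, and |E(G1)| = |E(G2)| = 23, so φ is a bijection on edges as well as vertices. Hence G1 ≅ G2.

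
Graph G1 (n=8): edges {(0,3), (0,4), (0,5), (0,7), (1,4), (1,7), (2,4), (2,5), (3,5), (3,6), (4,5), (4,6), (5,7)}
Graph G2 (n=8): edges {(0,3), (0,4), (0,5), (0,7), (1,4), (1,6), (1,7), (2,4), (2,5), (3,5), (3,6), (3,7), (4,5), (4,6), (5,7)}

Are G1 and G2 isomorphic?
No, not isomorphic

The graphs are NOT isomorphic.

Counting edges: G1 has 13 edge(s); G2 has 15 edge(s).
Edge count is an isomorphism invariant (a bijection on vertices induces a bijection on edges), so differing edge counts rule out isomorphism.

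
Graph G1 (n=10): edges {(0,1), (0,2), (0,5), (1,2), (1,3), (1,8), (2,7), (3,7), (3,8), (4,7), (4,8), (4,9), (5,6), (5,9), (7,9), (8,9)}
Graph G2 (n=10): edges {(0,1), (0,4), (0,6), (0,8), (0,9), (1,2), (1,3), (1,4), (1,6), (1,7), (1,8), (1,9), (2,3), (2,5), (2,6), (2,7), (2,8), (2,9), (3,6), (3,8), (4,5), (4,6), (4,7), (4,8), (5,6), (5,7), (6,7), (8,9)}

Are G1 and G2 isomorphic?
No, not isomorphic

The graphs are NOT isomorphic.

Degrees in G1: deg(0)=3, deg(1)=4, deg(2)=3, deg(3)=3, deg(4)=3, deg(5)=3, deg(6)=1, deg(7)=4, deg(8)=4, deg(9)=4.
Sorted degree sequence of G1: [4, 4, 4, 4, 3, 3, 3, 3, 3, 1].
Degrees in G2: deg(0)=5, deg(1)=8, deg(2)=7, deg(3)=4, deg(4)=6, deg(5)=4, deg(6)=7, deg(7)=5, deg(8)=6, deg(9)=4.
Sorted degree sequence of G2: [8, 7, 7, 6, 6, 5, 5, 4, 4, 4].
The (sorted) degree sequence is an isomorphism invariant, so since G1 and G2 have different degree sequences they cannot be isomorphic.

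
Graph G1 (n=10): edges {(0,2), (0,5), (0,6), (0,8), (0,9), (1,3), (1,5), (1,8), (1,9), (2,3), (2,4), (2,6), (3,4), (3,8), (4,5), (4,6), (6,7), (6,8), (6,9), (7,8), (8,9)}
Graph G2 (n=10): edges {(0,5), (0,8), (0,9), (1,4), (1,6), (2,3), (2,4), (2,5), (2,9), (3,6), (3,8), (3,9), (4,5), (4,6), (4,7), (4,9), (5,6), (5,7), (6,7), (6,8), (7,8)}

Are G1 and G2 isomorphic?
Yes, isomorphic

The graphs are isomorphic.
One valid mapping φ: V(G1) → V(G2): 0→5, 1→8, 2→2, 3→3, 4→9, 5→0, 6→4, 7→1, 8→6, 9→7

Verify φ preserves adjacency — for each edge of G1, its image is an edge of G2:
  (0,2) → (φ(0),φ(2)) = (2,5) ∈ E(G2) ✓
  (0,5) → (φ(0),φ(5)) = (0,5) ∈ E(G2) ✓
  (0,6) → (φ(0),φ(6)) = (4,5) ∈ E(G2) ✓
  (0,8) → (φ(0),φ(8)) = (5,6) ∈ E(G2) ✓
  (0,9) → (φ(0),φ(9)) = (5,7) ∈ E(G2) ✓
  (1,3) → (φ(1),φ(3)) = (3,8) ∈ E(G2) ✓
  (1,5) → (φ(1),φ(5)) = (0,8) ∈ E(G2) ✓
  (1,8) → (φ(1),φ(8)) = (6,8) ∈ E(G2) ✓
  (1,9) → (φ(1),φ(9)) = (7,8) ∈ E(G2) ✓
  (2,3) → (φ(2),φ(3)) = (2,3) ∈ E(G2) ✓
  (2,4) → (φ(2),φ(4)) = (2,9) ∈ E(G2) ✓
  (2,6) → (φ(2),φ(6)) = (2,4) ∈ E(G2) ✓
  (3,4) → (φ(3),φ(4)) = (3,9) ∈ E(G2) ✓
  (3,8) → (φ(3),φ(8)) = (3,6) ∈ E(G2) ✓
  (4,5) → (φ(4),φ(5)) = (0,9) ∈ E(G2) ✓
  (4,6) → (φ(4),φ(6)) = (4,9) ∈ E(G2) ✓
  (6,7) → (φ(6),φ(7)) = (1,4) ∈ E(G2) ✓
  (6,8) → (φ(6),φ(8)) = (4,6) ∈ E(G2) ✓
  (6,9) → (φ(6),φ(9)) = (4,7) ∈ E(G2) ✓
  (7,8) → (φ(7),φ(8)) = (1,6) ∈ E(G2) ✓
  (8,9) → (φ(8),φ(9)) = (6,7) ∈ E(G2) ✓
All 21 edges of G1 map to edges of G2, and |E(G1)| = |E(G2)| = 21, so φ is a bijection on edges as well as vertices. Hence G1 ≅ G2.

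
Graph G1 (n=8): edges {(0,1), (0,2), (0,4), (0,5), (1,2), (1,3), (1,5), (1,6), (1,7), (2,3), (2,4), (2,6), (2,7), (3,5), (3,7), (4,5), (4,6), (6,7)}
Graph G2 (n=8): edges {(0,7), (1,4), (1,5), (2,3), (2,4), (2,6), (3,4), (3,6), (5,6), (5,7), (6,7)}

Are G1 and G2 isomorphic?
No, not isomorphic

The graphs are NOT isomorphic.

Degrees in G1: deg(0)=4, deg(1)=6, deg(2)=6, deg(3)=4, deg(4)=4, deg(5)=4, deg(6)=4, deg(7)=4.
Sorted degree sequence of G1: [6, 6, 4, 4, 4, 4, 4, 4].
Degrees in G2: deg(0)=1, deg(1)=2, deg(2)=3, deg(3)=3, deg(4)=3, deg(5)=3, deg(6)=4, deg(7)=3.
Sorted degree sequence of G2: [4, 3, 3, 3, 3, 3, 2, 1].
The (sorted) degree sequence is an isomorphism invariant, so since G1 and G2 have different degree sequences they cannot be isomorphic.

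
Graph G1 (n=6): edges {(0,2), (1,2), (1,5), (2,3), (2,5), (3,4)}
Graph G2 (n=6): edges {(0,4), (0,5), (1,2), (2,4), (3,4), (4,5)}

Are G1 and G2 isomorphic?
Yes, isomorphic

The graphs are isomorphic.
One valid mapping φ: V(G1) → V(G2): 0→3, 1→0, 2→4, 3→2, 4→1, 5→5

Verify φ preserves adjacency — for each edge of G1, its image is an edge of G2:
  (0,2) → (φ(0),φ(2)) = (3,4) ∈ E(G2) ✓
  (1,2) → (φ(1),φ(2)) = (0,4) ∈ E(G2) ✓
  (1,5) → (φ(1),φ(5)) = (0,5) ∈ E(G2) ✓
  (2,3) → (φ(2),φ(3)) = (2,4) ∈ E(G2) ✓
  (2,5) → (φ(2),φ(5)) = (4,5) ∈ E(G2) ✓
  (3,4) → (φ(3),φ(4)) = (1,2) ∈ E(G2) ✓
All 6 edges of G1 map to edges of G2, and |E(G1)| = |E(G2)| = 6, so φ is a bijection on edges as well as vertices. Hence G1 ≅ G2.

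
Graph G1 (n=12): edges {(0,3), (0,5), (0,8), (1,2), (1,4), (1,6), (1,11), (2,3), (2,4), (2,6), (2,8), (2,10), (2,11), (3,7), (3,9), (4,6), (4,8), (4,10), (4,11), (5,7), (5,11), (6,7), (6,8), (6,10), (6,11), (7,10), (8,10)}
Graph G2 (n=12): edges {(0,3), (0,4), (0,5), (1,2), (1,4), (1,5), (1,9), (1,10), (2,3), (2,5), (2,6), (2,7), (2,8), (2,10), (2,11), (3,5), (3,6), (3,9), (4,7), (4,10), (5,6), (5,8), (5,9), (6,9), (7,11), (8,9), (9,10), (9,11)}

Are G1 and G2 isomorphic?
No, not isomorphic

The graphs are NOT isomorphic.

Degrees in G1: deg(0)=3, deg(1)=4, deg(2)=7, deg(3)=4, deg(4)=6, deg(5)=3, deg(6)=7, deg(7)=4, deg(8)=5, deg(9)=1, deg(10)=5, deg(11)=5.
Sorted degree sequence of G1: [7, 7, 6, 5, 5, 5, 4, 4, 4, 3, 3, 1].
Degrees in G2: deg(0)=3, deg(1)=5, deg(2)=8, deg(3)=5, deg(4)=4, deg(5)=7, deg(6)=4, deg(7)=3, deg(8)=3, deg(9)=7, deg(10)=4, deg(11)=3.
Sorted degree sequence of G2: [8, 7, 7, 5, 5, 4, 4, 4, 3, 3, 3, 3].
The (sorted) degree sequence is an isomorphism invariant, so since G1 and G2 have different degree sequences they cannot be isomorphic.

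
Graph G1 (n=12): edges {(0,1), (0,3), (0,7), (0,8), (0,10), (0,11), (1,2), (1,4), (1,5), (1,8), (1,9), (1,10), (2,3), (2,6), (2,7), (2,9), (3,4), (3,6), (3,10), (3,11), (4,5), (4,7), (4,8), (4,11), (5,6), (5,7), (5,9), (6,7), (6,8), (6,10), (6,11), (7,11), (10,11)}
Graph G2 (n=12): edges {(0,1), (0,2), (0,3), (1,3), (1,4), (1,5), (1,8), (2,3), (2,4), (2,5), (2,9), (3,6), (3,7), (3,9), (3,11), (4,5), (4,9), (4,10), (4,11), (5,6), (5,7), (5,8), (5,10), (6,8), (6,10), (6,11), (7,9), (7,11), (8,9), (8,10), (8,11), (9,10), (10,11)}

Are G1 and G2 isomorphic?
Yes, isomorphic

The graphs are isomorphic.
One valid mapping φ: V(G1) → V(G2): 0→11, 1→3, 2→1, 3→8, 4→9, 5→2, 6→5, 7→4, 8→7, 9→0, 10→6, 11→10

Verify φ preserves adjacency — for each edge of G1, its image is an edge of G2:
  (0,1) → (φ(0),φ(1)) = (3,11) ∈ E(G2) ✓
  (0,3) → (φ(0),φ(3)) = (8,11) ∈ E(G2) ✓
  (0,7) → (φ(0),φ(7)) = (4,11) ∈ E(G2) ✓
  (0,8) → (φ(0),φ(8)) = (7,11) ∈ E(G2) ✓
  (0,10) → (φ(0),φ(10)) = (6,11) ∈ E(G2) ✓
  (0,11) → (φ(0),φ(11)) = (10,11) ∈ E(G2) ✓
  (1,2) → (φ(1),φ(2)) = (1,3) ∈ E(G2) ✓
  (1,4) → (φ(1),φ(4)) = (3,9) ∈ E(G2) ✓
  (1,5) → (φ(1),φ(5)) = (2,3) ∈ E(G2) ✓
  (1,8) → (φ(1),φ(8)) = (3,7) ∈ E(G2) ✓
  (1,9) → (φ(1),φ(9)) = (0,3) ∈ E(G2) ✓
  (1,10) → (φ(1),φ(10)) = (3,6) ∈ E(G2) ✓
  (2,3) → (φ(2),φ(3)) = (1,8) ∈ E(G2) ✓
  (2,6) → (φ(2),φ(6)) = (1,5) ∈ E(G2) ✓
  (2,7) → (φ(2),φ(7)) = (1,4) ∈ E(G2) ✓
  (2,9) → (φ(2),φ(9)) = (0,1) ∈ E(G2) ✓
  (3,4) → (φ(3),φ(4)) = (8,9) ∈ E(G2) ✓
  (3,6) → (φ(3),φ(6)) = (5,8) ∈ E(G2) ✓
  (3,10) → (φ(3),φ(10)) = (6,8) ∈ E(G2) ✓
  (3,11) → (φ(3),φ(11)) = (8,10) ∈ E(G2) ✓
  (4,5) → (φ(4),φ(5)) = (2,9) ∈ E(G2) ✓
  (4,7) → (φ(4),φ(7)) = (4,9) ∈ E(G2) ✓
  (4,8) → (φ(4),φ(8)) = (7,9) ∈ E(G2) ✓
  (4,11) → (φ(4),φ(11)) = (9,10) ∈ E(G2) ✓
  (5,6) → (φ(5),φ(6)) = (2,5) ∈ E(G2) ✓
  (5,7) → (φ(5),φ(7)) = (2,4) ∈ E(G2) ✓
  (5,9) → (φ(5),φ(9)) = (0,2) ∈ E(G2) ✓
  (6,7) → (φ(6),φ(7)) = (4,5) ∈ E(G2) ✓
  (6,8) → (φ(6),φ(8)) = (5,7) ∈ E(G2) ✓
  (6,10) → (φ(6),φ(10)) = (5,6) ∈ E(G2) ✓
  (6,11) → (φ(6),φ(11)) = (5,10) ∈ E(G2) ✓
  (7,11) → (φ(7),φ(11)) = (4,10) ∈ E(G2) ✓
  (10,11) → (φ(10),φ(11)) = (6,10) ∈ E(G2) ✓
All 33 edges of G1 map to edges of G2, and |E(G1)| = |E(G2)| = 33, so φ is a bijection on edges as well as vertices. Hence G1 ≅ G2.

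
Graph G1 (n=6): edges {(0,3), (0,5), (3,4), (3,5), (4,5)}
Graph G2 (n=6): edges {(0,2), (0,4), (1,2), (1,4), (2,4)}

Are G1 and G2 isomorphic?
Yes, isomorphic

The graphs are isomorphic.
One valid mapping φ: V(G1) → V(G2): 0→1, 1→3, 2→5, 3→4, 4→0, 5→2

Verify φ preserves adjacency — for each edge of G1, its image is an edge of G2:
  (0,3) → (φ(0),φ(3)) = (1,4) ∈ E(G2) ✓
  (0,5) → (φ(0),φ(5)) = (1,2) ∈ E(G2) ✓
  (3,4) → (φ(3),φ(4)) = (0,4) ∈ E(G2) ✓
  (3,5) → (φ(3),φ(5)) = (2,4) ∈ E(G2) ✓
  (4,5) → (φ(4),φ(5)) = (0,2) ∈ E(G2) ✓
All 5 edges of G1 map to edges of G2, and |E(G1)| = |E(G2)| = 5, so φ is a bijection on edges as well as vertices. Hence G1 ≅ G2.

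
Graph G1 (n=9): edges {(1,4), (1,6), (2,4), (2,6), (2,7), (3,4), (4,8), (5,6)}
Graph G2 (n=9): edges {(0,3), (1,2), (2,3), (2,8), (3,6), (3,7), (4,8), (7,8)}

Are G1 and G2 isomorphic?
Yes, isomorphic

The graphs are isomorphic.
One valid mapping φ: V(G1) → V(G2): 0→5, 1→7, 2→2, 3→0, 4→3, 5→4, 6→8, 7→1, 8→6

Verify φ preserves adjacency — for each edge of G1, its image is an edge of G2:
  (1,4) → (φ(1),φ(4)) = (3,7) ∈ E(G2) ✓
  (1,6) → (φ(1),φ(6)) = (7,8) ∈ E(G2) ✓
  (2,4) → (φ(2),φ(4)) = (2,3) ∈ E(G2) ✓
  (2,6) → (φ(2),φ(6)) = (2,8) ∈ E(G2) ✓
  (2,7) → (φ(2),φ(7)) = (1,2) ∈ E(G2) ✓
  (3,4) → (φ(3),φ(4)) = (0,3) ∈ E(G2) ✓
  (4,8) → (φ(4),φ(8)) = (3,6) ∈ E(G2) ✓
  (5,6) → (φ(5),φ(6)) = (4,8) ∈ E(G2) ✓
All 8 edges of G1 map to edges of G2, and |E(G1)| = |E(G2)| = 8, so φ is a bijection on edges as well as vertices. Hence G1 ≅ G2.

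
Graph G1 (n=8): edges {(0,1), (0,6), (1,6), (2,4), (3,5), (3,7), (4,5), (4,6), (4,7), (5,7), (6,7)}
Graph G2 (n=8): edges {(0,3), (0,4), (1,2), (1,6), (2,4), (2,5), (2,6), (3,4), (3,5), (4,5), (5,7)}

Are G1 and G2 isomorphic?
Yes, isomorphic

The graphs are isomorphic.
One valid mapping φ: V(G1) → V(G2): 0→6, 1→1, 2→7, 3→0, 4→5, 5→3, 6→2, 7→4

Verify φ preserves adjacency — for each edge of G1, its image is an edge of G2:
  (0,1) → (φ(0),φ(1)) = (1,6) ∈ E(G2) ✓
  (0,6) → (φ(0),φ(6)) = (2,6) ∈ E(G2) ✓
  (1,6) → (φ(1),φ(6)) = (1,2) ∈ E(G2) ✓
  (2,4) → (φ(2),φ(4)) = (5,7) ∈ E(G2) ✓
  (3,5) → (φ(3),φ(5)) = (0,3) ∈ E(G2) ✓
  (3,7) → (φ(3),φ(7)) = (0,4) ∈ E(G2) ✓
  (4,5) → (φ(4),φ(5)) = (3,5) ∈ E(G2) ✓
  (4,6) → (φ(4),φ(6)) = (2,5) ∈ E(G2) ✓
  (4,7) → (φ(4),φ(7)) = (4,5) ∈ E(G2) ✓
  (5,7) → (φ(5),φ(7)) = (3,4) ∈ E(G2) ✓
  (6,7) → (φ(6),φ(7)) = (2,4) ∈ E(G2) ✓
All 11 edges of G1 map to edges of G2, and |E(G1)| = |E(G2)| = 11, so φ is a bijection on edges as well as vertices. Hence G1 ≅ G2.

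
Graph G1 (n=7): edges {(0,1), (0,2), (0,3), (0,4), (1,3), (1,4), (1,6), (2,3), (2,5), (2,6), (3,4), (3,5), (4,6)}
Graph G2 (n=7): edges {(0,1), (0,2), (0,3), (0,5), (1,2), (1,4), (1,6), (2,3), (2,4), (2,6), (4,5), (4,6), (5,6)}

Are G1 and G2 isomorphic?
Yes, isomorphic

The graphs are isomorphic.
One valid mapping φ: V(G1) → V(G2): 0→1, 1→6, 2→0, 3→2, 4→4, 5→3, 6→5

Verify φ preserves adjacency — for each edge of G1, its image is an edge of G2:
  (0,1) → (φ(0),φ(1)) = (1,6) ∈ E(G2) ✓
  (0,2) → (φ(0),φ(2)) = (0,1) ∈ E(G2) ✓
  (0,3) → (φ(0),φ(3)) = (1,2) ∈ E(G2) ✓
  (0,4) → (φ(0),φ(4)) = (1,4) ∈ E(G2) ✓
  (1,3) → (φ(1),φ(3)) = (2,6) ∈ E(G2) ✓
  (1,4) → (φ(1),φ(4)) = (4,6) ∈ E(G2) ✓
  (1,6) → (φ(1),φ(6)) = (5,6) ∈ E(G2) ✓
  (2,3) → (φ(2),φ(3)) = (0,2) ∈ E(G2) ✓
  (2,5) → (φ(2),φ(5)) = (0,3) ∈ E(G2) ✓
  (2,6) → (φ(2),φ(6)) = (0,5) ∈ E(G2) ✓
  (3,4) → (φ(3),φ(4)) = (2,4) ∈ E(G2) ✓
  (3,5) → (φ(3),φ(5)) = (2,3) ∈ E(G2) ✓
  (4,6) → (φ(4),φ(6)) = (4,5) ∈ E(G2) ✓
All 13 edges of G1 map to edges of G2, and |E(G1)| = |E(G2)| = 13, so φ is a bijection on edges as well as vertices. Hence G1 ≅ G2.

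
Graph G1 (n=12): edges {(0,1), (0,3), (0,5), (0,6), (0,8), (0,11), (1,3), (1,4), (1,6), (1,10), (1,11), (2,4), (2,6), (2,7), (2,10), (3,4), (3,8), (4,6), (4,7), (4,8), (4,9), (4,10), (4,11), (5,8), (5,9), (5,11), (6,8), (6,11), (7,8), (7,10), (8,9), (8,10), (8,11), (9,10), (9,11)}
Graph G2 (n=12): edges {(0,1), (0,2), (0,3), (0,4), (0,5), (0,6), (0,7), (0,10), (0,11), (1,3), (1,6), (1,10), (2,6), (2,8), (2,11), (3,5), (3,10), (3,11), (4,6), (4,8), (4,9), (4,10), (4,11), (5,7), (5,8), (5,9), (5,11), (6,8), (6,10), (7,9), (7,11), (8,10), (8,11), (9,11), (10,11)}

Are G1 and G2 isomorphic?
Yes, isomorphic

The graphs are isomorphic.
One valid mapping φ: V(G1) → V(G2): 0→6, 1→8, 2→9, 3→2, 4→11, 5→1, 6→4, 7→7, 8→0, 9→3, 10→5, 11→10

Verify φ preserves adjacency — for each edge of G1, its image is an edge of G2:
  (0,1) → (φ(0),φ(1)) = (6,8) ∈ E(G2) ✓
  (0,3) → (φ(0),φ(3)) = (2,6) ∈ E(G2) ✓
  (0,5) → (φ(0),φ(5)) = (1,6) ∈ E(G2) ✓
  (0,6) → (φ(0),φ(6)) = (4,6) ∈ E(G2) ✓
  (0,8) → (φ(0),φ(8)) = (0,6) ∈ E(G2) ✓
  (0,11) → (φ(0),φ(11)) = (6,10) ∈ E(G2) ✓
  (1,3) → (φ(1),φ(3)) = (2,8) ∈ E(G2) ✓
  (1,4) → (φ(1),φ(4)) = (8,11) ∈ E(G2) ✓
  (1,6) → (φ(1),φ(6)) = (4,8) ∈ E(G2) ✓
  (1,10) → (φ(1),φ(10)) = (5,8) ∈ E(G2) ✓
  (1,11) → (φ(1),φ(11)) = (8,10) ∈ E(G2) ✓
  (2,4) → (φ(2),φ(4)) = (9,11) ∈ E(G2) ✓
  (2,6) → (φ(2),φ(6)) = (4,9) ∈ E(G2) ✓
  (2,7) → (φ(2),φ(7)) = (7,9) ∈ E(G2) ✓
  (2,10) → (φ(2),φ(10)) = (5,9) ∈ E(G2) ✓
  (3,4) → (φ(3),φ(4)) = (2,11) ∈ E(G2) ✓
  (3,8) → (φ(3),φ(8)) = (0,2) ∈ E(G2) ✓
  (4,6) → (φ(4),φ(6)) = (4,11) ∈ E(G2) ✓
  (4,7) → (φ(4),φ(7)) = (7,11) ∈ E(G2) ✓
  (4,8) → (φ(4),φ(8)) = (0,11) ∈ E(G2) ✓
  (4,9) → (φ(4),φ(9)) = (3,11) ∈ E(G2) ✓
  (4,10) → (φ(4),φ(10)) = (5,11) ∈ E(G2) ✓
  (4,11) → (φ(4),φ(11)) = (10,11) ∈ E(G2) ✓
  (5,8) → (φ(5),φ(8)) = (0,1) ∈ E(G2) ✓
  (5,9) → (φ(5),φ(9)) = (1,3) ∈ E(G2) ✓
  (5,11) → (φ(5),φ(11)) = (1,10) ∈ E(G2) ✓
  (6,8) → (φ(6),φ(8)) = (0,4) ∈ E(G2) ✓
  (6,11) → (φ(6),φ(11)) = (4,10) ∈ E(G2) ✓
  (7,8) → (φ(7),φ(8)) = (0,7) ∈ E(G2) ✓
  (7,10) → (φ(7),φ(10)) = (5,7) ∈ E(G2) ✓
  (8,9) → (φ(8),φ(9)) = (0,3) ∈ E(G2) ✓
  (8,10) → (φ(8),φ(10)) = (0,5) ∈ E(G2) ✓
  (8,11) → (φ(8),φ(11)) = (0,10) ∈ E(G2) ✓
  (9,10) → (φ(9),φ(10)) = (3,5) ∈ E(G2) ✓
  (9,11) → (φ(9),φ(11)) = (3,10) ∈ E(G2) ✓
All 35 edges of G1 map to edges of G2, and |E(G1)| = |E(G2)| = 35, so φ is a bijection on edges as well as vertices. Hence G1 ≅ G2.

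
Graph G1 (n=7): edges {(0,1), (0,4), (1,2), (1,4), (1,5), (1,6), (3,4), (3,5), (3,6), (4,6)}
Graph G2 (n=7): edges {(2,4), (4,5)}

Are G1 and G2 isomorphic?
No, not isomorphic

The graphs are NOT isomorphic.

Connected components of G1: 1 component(s) with vertex sets [[0, 1, 2, 3, 4, 5, 6]], sizes [7].
Connected components of G2: 5 component(s) with vertex sets [[0], [1], [3], [6], [2, 4, 5]], sizes [1, 1, 1, 1, 3].
The number of connected components (and the multiset of component sizes) is an isomorphism invariant — an isomorphism maps each component of G1 bijectively onto a component of G2. Since G1 has 1 component(s) and G2 has 5, they cannot be isomorphic.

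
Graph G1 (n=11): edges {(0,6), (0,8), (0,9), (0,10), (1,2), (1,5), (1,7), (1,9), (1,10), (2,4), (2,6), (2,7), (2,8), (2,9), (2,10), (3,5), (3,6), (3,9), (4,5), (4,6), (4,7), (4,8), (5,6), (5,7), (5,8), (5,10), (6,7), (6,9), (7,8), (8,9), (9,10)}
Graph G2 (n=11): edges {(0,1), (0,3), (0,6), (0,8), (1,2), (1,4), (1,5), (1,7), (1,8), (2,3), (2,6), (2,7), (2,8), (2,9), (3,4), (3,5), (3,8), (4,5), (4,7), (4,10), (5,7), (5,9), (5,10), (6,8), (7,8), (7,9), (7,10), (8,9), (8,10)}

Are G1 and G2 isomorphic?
No, not isomorphic

The graphs are NOT isomorphic.

Counting triangles (3-cliques): G1 has 26, G2 has 22.
Triangle count is an isomorphism invariant, so differing triangle counts rule out isomorphism.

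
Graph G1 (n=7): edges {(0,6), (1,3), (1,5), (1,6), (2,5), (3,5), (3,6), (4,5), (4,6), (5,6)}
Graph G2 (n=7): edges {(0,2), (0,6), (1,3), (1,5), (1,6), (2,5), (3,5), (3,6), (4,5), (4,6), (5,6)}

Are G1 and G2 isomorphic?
No, not isomorphic

The graphs are NOT isomorphic.

Counting edges: G1 has 10 edge(s); G2 has 11 edge(s).
Edge count is an isomorphism invariant (a bijection on vertices induces a bijection on edges), so differing edge counts rule out isomorphism.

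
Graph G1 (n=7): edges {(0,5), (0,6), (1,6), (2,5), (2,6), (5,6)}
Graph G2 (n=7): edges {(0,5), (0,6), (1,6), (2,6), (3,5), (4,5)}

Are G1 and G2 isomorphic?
No, not isomorphic

The graphs are NOT isomorphic.

Connected components of G1: 3 component(s) with vertex sets [[3], [4], [0, 1, 2, 5, 6]], sizes [1, 1, 5].
Connected components of G2: 1 component(s) with vertex sets [[0, 1, 2, 3, 4, 5, 6]], sizes [7].
The number of connected components (and the multiset of component sizes) is an isomorphism invariant — an isomorphism maps each component of G1 bijectively onto a component of G2. Since G1 has 3 component(s) and G2 has 1, they cannot be isomorphic.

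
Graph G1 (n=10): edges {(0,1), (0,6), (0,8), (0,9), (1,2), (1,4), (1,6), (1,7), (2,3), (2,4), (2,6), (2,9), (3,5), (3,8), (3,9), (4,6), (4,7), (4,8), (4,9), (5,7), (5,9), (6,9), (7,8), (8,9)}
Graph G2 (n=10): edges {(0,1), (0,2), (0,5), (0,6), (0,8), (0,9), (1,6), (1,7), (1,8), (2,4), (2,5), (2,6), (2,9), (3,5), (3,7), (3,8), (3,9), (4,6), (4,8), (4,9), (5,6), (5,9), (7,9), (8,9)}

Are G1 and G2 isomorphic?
Yes, isomorphic

The graphs are isomorphic.
One valid mapping φ: V(G1) → V(G2): 0→4, 1→6, 2→5, 3→3, 4→0, 5→7, 6→2, 7→1, 8→8, 9→9

Verify φ preserves adjacency — for each edge of G1, its image is an edge of G2:
  (0,1) → (φ(0),φ(1)) = (4,6) ∈ E(G2) ✓
  (0,6) → (φ(0),φ(6)) = (2,4) ∈ E(G2) ✓
  (0,8) → (φ(0),φ(8)) = (4,8) ∈ E(G2) ✓
  (0,9) → (φ(0),φ(9)) = (4,9) ∈ E(G2) ✓
  (1,2) → (φ(1),φ(2)) = (5,6) ∈ E(G2) ✓
  (1,4) → (φ(1),φ(4)) = (0,6) ∈ E(G2) ✓
  (1,6) → (φ(1),φ(6)) = (2,6) ∈ E(G2) ✓
  (1,7) → (φ(1),φ(7)) = (1,6) ∈ E(G2) ✓
  (2,3) → (φ(2),φ(3)) = (3,5) ∈ E(G2) ✓
  (2,4) → (φ(2),φ(4)) = (0,5) ∈ E(G2) ✓
  (2,6) → (φ(2),φ(6)) = (2,5) ∈ E(G2) ✓
  (2,9) → (φ(2),φ(9)) = (5,9) ∈ E(G2) ✓
  (3,5) → (φ(3),φ(5)) = (3,7) ∈ E(G2) ✓
  (3,8) → (φ(3),φ(8)) = (3,8) ∈ E(G2) ✓
  (3,9) → (φ(3),φ(9)) = (3,9) ∈ E(G2) ✓
  (4,6) → (φ(4),φ(6)) = (0,2) ∈ E(G2) ✓
  (4,7) → (φ(4),φ(7)) = (0,1) ∈ E(G2) ✓
  (4,8) → (φ(4),φ(8)) = (0,8) ∈ E(G2) ✓
  (4,9) → (φ(4),φ(9)) = (0,9) ∈ E(G2) ✓
  (5,7) → (φ(5),φ(7)) = (1,7) ∈ E(G2) ✓
  (5,9) → (φ(5),φ(9)) = (7,9) ∈ E(G2) ✓
  (6,9) → (φ(6),φ(9)) = (2,9) ∈ E(G2) ✓
  (7,8) → (φ(7),φ(8)) = (1,8) ∈ E(G2) ✓
  (8,9) → (φ(8),φ(9)) = (8,9) ∈ E(G2) ✓
All 24 edges of G1 map to edges of G2, and |E(G1)| = |E(G2)| = 24, so φ is a bijection on edges as well as vertices. Hence G1 ≅ G2.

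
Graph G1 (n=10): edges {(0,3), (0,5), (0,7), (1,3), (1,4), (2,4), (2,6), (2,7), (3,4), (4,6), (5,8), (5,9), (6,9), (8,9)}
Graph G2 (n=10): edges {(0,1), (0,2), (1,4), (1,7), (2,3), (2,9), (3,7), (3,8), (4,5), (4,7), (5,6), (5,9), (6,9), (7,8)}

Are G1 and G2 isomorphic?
Yes, isomorphic

The graphs are isomorphic.
One valid mapping φ: V(G1) → V(G2): 0→2, 1→8, 2→1, 3→3, 4→7, 5→9, 6→4, 7→0, 8→6, 9→5

Verify φ preserves adjacency — for each edge of G1, its image is an edge of G2:
  (0,3) → (φ(0),φ(3)) = (2,3) ∈ E(G2) ✓
  (0,5) → (φ(0),φ(5)) = (2,9) ∈ E(G2) ✓
  (0,7) → (φ(0),φ(7)) = (0,2) ∈ E(G2) ✓
  (1,3) → (φ(1),φ(3)) = (3,8) ∈ E(G2) ✓
  (1,4) → (φ(1),φ(4)) = (7,8) ∈ E(G2) ✓
  (2,4) → (φ(2),φ(4)) = (1,7) ∈ E(G2) ✓
  (2,6) → (φ(2),φ(6)) = (1,4) ∈ E(G2) ✓
  (2,7) → (φ(2),φ(7)) = (0,1) ∈ E(G2) ✓
  (3,4) → (φ(3),φ(4)) = (3,7) ∈ E(G2) ✓
  (4,6) → (φ(4),φ(6)) = (4,7) ∈ E(G2) ✓
  (5,8) → (φ(5),φ(8)) = (6,9) ∈ E(G2) ✓
  (5,9) → (φ(5),φ(9)) = (5,9) ∈ E(G2) ✓
  (6,9) → (φ(6),φ(9)) = (4,5) ∈ E(G2) ✓
  (8,9) → (φ(8),φ(9)) = (5,6) ∈ E(G2) ✓
All 14 edges of G1 map to edges of G2, and |E(G1)| = |E(G2)| = 14, so φ is a bijection on edges as well as vertices. Hence G1 ≅ G2.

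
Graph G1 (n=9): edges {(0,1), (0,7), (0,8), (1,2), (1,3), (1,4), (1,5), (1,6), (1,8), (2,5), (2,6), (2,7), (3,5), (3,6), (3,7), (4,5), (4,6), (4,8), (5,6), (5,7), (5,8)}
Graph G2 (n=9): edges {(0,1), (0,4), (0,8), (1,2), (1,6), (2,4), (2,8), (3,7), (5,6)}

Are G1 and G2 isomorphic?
No, not isomorphic

The graphs are NOT isomorphic.

Connected components of G1: 1 component(s) with vertex sets [[0, 1, 2, 3, 4, 5, 6, 7, 8]], sizes [9].
Connected components of G2: 2 component(s) with vertex sets [[3, 7], [0, 1, 2, 4, 5, 6, 8]], sizes [2, 7].
The number of connected components (and the multiset of component sizes) is an isomorphism invariant — an isomorphism maps each component of G1 bijectively onto a component of G2. Since G1 has 1 component(s) and G2 has 2, they cannot be isomorphic.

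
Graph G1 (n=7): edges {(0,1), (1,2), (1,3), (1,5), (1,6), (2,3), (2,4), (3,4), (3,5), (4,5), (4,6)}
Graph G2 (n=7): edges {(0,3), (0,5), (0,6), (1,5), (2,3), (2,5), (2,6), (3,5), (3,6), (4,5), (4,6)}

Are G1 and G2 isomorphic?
Yes, isomorphic

The graphs are isomorphic.
One valid mapping φ: V(G1) → V(G2): 0→1, 1→5, 2→0, 3→3, 4→6, 5→2, 6→4

Verify φ preserves adjacency — for each edge of G1, its image is an edge of G2:
  (0,1) → (φ(0),φ(1)) = (1,5) ∈ E(G2) ✓
  (1,2) → (φ(1),φ(2)) = (0,5) ∈ E(G2) ✓
  (1,3) → (φ(1),φ(3)) = (3,5) ∈ E(G2) ✓
  (1,5) → (φ(1),φ(5)) = (2,5) ∈ E(G2) ✓
  (1,6) → (φ(1),φ(6)) = (4,5) ∈ E(G2) ✓
  (2,3) → (φ(2),φ(3)) = (0,3) ∈ E(G2) ✓
  (2,4) → (φ(2),φ(4)) = (0,6) ∈ E(G2) ✓
  (3,4) → (φ(3),φ(4)) = (3,6) ∈ E(G2) ✓
  (3,5) → (φ(3),φ(5)) = (2,3) ∈ E(G2) ✓
  (4,5) → (φ(4),φ(5)) = (2,6) ∈ E(G2) ✓
  (4,6) → (φ(4),φ(6)) = (4,6) ∈ E(G2) ✓
All 11 edges of G1 map to edges of G2, and |E(G1)| = |E(G2)| = 11, so φ is a bijection on edges as well as vertices. Hence G1 ≅ G2.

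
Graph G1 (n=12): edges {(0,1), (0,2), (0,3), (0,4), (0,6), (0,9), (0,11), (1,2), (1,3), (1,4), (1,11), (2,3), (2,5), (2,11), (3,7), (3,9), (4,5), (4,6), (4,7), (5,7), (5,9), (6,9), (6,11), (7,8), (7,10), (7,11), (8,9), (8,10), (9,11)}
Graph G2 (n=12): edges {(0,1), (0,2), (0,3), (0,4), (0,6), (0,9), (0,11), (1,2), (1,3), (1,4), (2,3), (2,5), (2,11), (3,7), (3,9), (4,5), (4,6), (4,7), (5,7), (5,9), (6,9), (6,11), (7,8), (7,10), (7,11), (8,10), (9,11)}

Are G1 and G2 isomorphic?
No, not isomorphic

The graphs are NOT isomorphic.

Counting edges: G1 has 29 edge(s); G2 has 27 edge(s).
Edge count is an isomorphism invariant (a bijection on vertices induces a bijection on edges), so differing edge counts rule out isomorphism.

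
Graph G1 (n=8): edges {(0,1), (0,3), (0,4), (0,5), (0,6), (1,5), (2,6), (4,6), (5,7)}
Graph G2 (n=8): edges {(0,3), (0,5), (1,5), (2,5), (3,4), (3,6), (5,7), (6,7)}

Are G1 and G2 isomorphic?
No, not isomorphic

The graphs are NOT isomorphic.

Degrees in G1: deg(0)=5, deg(1)=2, deg(2)=1, deg(3)=1, deg(4)=2, deg(5)=3, deg(6)=3, deg(7)=1.
Sorted degree sequence of G1: [5, 3, 3, 2, 2, 1, 1, 1].
Degrees in G2: deg(0)=2, deg(1)=1, deg(2)=1, deg(3)=3, deg(4)=1, deg(5)=4, deg(6)=2, deg(7)=2.
Sorted degree sequence of G2: [4, 3, 2, 2, 2, 1, 1, 1].
The (sorted) degree sequence is an isomorphism invariant, so since G1 and G2 have different degree sequences they cannot be isomorphic.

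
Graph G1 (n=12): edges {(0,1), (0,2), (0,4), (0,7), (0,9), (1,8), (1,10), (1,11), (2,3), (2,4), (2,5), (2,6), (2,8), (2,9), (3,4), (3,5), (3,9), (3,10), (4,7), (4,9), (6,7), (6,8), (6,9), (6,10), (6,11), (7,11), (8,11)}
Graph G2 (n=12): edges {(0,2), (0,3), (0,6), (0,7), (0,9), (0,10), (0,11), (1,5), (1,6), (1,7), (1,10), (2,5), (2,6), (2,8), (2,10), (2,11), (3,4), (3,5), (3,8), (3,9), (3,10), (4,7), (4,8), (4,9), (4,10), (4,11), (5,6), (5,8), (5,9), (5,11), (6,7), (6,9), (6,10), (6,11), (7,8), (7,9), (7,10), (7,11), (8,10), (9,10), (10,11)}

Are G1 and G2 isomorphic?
No, not isomorphic

The graphs are NOT isomorphic.

Counting triangles (3-cliques): G1 has 14, G2 has 49.
Triangle count is an isomorphism invariant, so differing triangle counts rule out isomorphism.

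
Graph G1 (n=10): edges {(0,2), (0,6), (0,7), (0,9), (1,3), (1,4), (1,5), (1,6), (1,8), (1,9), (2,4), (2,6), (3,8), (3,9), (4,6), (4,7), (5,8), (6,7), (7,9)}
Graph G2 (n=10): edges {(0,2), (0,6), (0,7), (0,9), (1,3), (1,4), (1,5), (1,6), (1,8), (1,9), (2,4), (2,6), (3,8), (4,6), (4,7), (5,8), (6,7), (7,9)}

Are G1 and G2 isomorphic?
No, not isomorphic

The graphs are NOT isomorphic.

Counting edges: G1 has 19 edge(s); G2 has 18 edge(s).
Edge count is an isomorphism invariant (a bijection on vertices induces a bijection on edges), so differing edge counts rule out isomorphism.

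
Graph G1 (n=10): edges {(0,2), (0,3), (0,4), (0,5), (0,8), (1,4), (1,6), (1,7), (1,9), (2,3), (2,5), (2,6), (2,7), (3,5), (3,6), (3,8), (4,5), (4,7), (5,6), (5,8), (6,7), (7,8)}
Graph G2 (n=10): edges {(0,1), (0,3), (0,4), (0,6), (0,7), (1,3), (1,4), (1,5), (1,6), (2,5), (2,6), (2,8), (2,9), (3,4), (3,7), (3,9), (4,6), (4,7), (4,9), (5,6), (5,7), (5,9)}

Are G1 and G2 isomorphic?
Yes, isomorphic

The graphs are isomorphic.
One valid mapping φ: V(G1) → V(G2): 0→3, 1→2, 2→1, 3→0, 4→9, 5→4, 6→6, 7→5, 8→7, 9→8

Verify φ preserves adjacency — for each edge of G1, its image is an edge of G2:
  (0,2) → (φ(0),φ(2)) = (1,3) ∈ E(G2) ✓
  (0,3) → (φ(0),φ(3)) = (0,3) ∈ E(G2) ✓
  (0,4) → (φ(0),φ(4)) = (3,9) ∈ E(G2) ✓
  (0,5) → (φ(0),φ(5)) = (3,4) ∈ E(G2) ✓
  (0,8) → (φ(0),φ(8)) = (3,7) ∈ E(G2) ✓
  (1,4) → (φ(1),φ(4)) = (2,9) ∈ E(G2) ✓
  (1,6) → (φ(1),φ(6)) = (2,6) ∈ E(G2) ✓
  (1,7) → (φ(1),φ(7)) = (2,5) ∈ E(G2) ✓
  (1,9) → (φ(1),φ(9)) = (2,8) ∈ E(G2) ✓
  (2,3) → (φ(2),φ(3)) = (0,1) ∈ E(G2) ✓
  (2,5) → (φ(2),φ(5)) = (1,4) ∈ E(G2) ✓
  (2,6) → (φ(2),φ(6)) = (1,6) ∈ E(G2) ✓
  (2,7) → (φ(2),φ(7)) = (1,5) ∈ E(G2) ✓
  (3,5) → (φ(3),φ(5)) = (0,4) ∈ E(G2) ✓
  (3,6) → (φ(3),φ(6)) = (0,6) ∈ E(G2) ✓
  (3,8) → (φ(3),φ(8)) = (0,7) ∈ E(G2) ✓
  (4,5) → (φ(4),φ(5)) = (4,9) ∈ E(G2) ✓
  (4,7) → (φ(4),φ(7)) = (5,9) ∈ E(G2) ✓
  (5,6) → (φ(5),φ(6)) = (4,6) ∈ E(G2) ✓
  (5,8) → (φ(5),φ(8)) = (4,7) ∈ E(G2) ✓
  (6,7) → (φ(6),φ(7)) = (5,6) ∈ E(G2) ✓
  (7,8) → (φ(7),φ(8)) = (5,7) ∈ E(G2) ✓
All 22 edges of G1 map to edges of G2, and |E(G1)| = |E(G2)| = 22, so φ is a bijection on edges as well as vertices. Hence G1 ≅ G2.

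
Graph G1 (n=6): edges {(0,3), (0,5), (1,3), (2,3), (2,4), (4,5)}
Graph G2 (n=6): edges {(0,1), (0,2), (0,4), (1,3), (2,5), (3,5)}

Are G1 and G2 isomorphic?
Yes, isomorphic

The graphs are isomorphic.
One valid mapping φ: V(G1) → V(G2): 0→1, 1→4, 2→2, 3→0, 4→5, 5→3

Verify φ preserves adjacency — for each edge of G1, its image is an edge of G2:
  (0,3) → (φ(0),φ(3)) = (0,1) ∈ E(G2) ✓
  (0,5) → (φ(0),φ(5)) = (1,3) ∈ E(G2) ✓
  (1,3) → (φ(1),φ(3)) = (0,4) ∈ E(G2) ✓
  (2,3) → (φ(2),φ(3)) = (0,2) ∈ E(G2) ✓
  (2,4) → (φ(2),φ(4)) = (2,5) ∈ E(G2) ✓
  (4,5) → (φ(4),φ(5)) = (3,5) ∈ E(G2) ✓
All 6 edges of G1 map to edges of G2, and |E(G1)| = |E(G2)| = 6, so φ is a bijection on edges as well as vertices. Hence G1 ≅ G2.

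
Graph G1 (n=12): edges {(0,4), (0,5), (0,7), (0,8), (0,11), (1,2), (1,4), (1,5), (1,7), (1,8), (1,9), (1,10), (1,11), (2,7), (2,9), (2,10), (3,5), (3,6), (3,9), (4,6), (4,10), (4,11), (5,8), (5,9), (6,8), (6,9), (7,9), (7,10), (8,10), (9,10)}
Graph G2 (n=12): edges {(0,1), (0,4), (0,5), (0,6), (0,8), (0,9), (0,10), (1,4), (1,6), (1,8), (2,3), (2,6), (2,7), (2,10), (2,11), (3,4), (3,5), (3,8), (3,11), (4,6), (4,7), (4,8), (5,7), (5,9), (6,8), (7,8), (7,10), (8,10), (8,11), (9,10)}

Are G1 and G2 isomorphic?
Yes, isomorphic

The graphs are isomorphic.
One valid mapping φ: V(G1) → V(G2): 0→2, 1→8, 2→1, 3→9, 4→3, 5→10, 6→5, 7→6, 8→7, 9→0, 10→4, 11→11

Verify φ preserves adjacency — for each edge of G1, its image is an edge of G2:
  (0,4) → (φ(0),φ(4)) = (2,3) ∈ E(G2) ✓
  (0,5) → (φ(0),φ(5)) = (2,10) ∈ E(G2) ✓
  (0,7) → (φ(0),φ(7)) = (2,6) ∈ E(G2) ✓
  (0,8) → (φ(0),φ(8)) = (2,7) ∈ E(G2) ✓
  (0,11) → (φ(0),φ(11)) = (2,11) ∈ E(G2) ✓
  (1,2) → (φ(1),φ(2)) = (1,8) ∈ E(G2) ✓
  (1,4) → (φ(1),φ(4)) = (3,8) ∈ E(G2) ✓
  (1,5) → (φ(1),φ(5)) = (8,10) ∈ E(G2) ✓
  (1,7) → (φ(1),φ(7)) = (6,8) ∈ E(G2) ✓
  (1,8) → (φ(1),φ(8)) = (7,8) ∈ E(G2) ✓
  (1,9) → (φ(1),φ(9)) = (0,8) ∈ E(G2) ✓
  (1,10) → (φ(1),φ(10)) = (4,8) ∈ E(G2) ✓
  (1,11) → (φ(1),φ(11)) = (8,11) ∈ E(G2) ✓
  (2,7) → (φ(2),φ(7)) = (1,6) ∈ E(G2) ✓
  (2,9) → (φ(2),φ(9)) = (0,1) ∈ E(G2) ✓
  (2,10) → (φ(2),φ(10)) = (1,4) ∈ E(G2) ✓
  (3,5) → (φ(3),φ(5)) = (9,10) ∈ E(G2) ✓
  (3,6) → (φ(3),φ(6)) = (5,9) ∈ E(G2) ✓
  (3,9) → (φ(3),φ(9)) = (0,9) ∈ E(G2) ✓
  (4,6) → (φ(4),φ(6)) = (3,5) ∈ E(G2) ✓
  (4,10) → (φ(4),φ(10)) = (3,4) ∈ E(G2) ✓
  (4,11) → (φ(4),φ(11)) = (3,11) ∈ E(G2) ✓
  (5,8) → (φ(5),φ(8)) = (7,10) ∈ E(G2) ✓
  (5,9) → (φ(5),φ(9)) = (0,10) ∈ E(G2) ✓
  (6,8) → (φ(6),φ(8)) = (5,7) ∈ E(G2) ✓
  (6,9) → (φ(6),φ(9)) = (0,5) ∈ E(G2) ✓
  (7,9) → (φ(7),φ(9)) = (0,6) ∈ E(G2) ✓
  (7,10) → (φ(7),φ(10)) = (4,6) ∈ E(G2) ✓
  (8,10) → (φ(8),φ(10)) = (4,7) ∈ E(G2) ✓
  (9,10) → (φ(9),φ(10)) = (0,4) ∈ E(G2) ✓
All 30 edges of G1 map to edges of G2, and |E(G1)| = |E(G2)| = 30, so φ is a bijection on edges as well as vertices. Hence G1 ≅ G2.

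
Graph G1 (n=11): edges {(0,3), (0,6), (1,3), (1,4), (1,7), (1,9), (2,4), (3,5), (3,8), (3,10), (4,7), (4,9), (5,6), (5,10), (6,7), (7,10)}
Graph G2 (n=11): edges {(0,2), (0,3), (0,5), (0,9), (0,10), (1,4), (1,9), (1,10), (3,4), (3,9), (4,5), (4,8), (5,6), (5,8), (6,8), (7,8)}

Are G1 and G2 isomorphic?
Yes, isomorphic

The graphs are isomorphic.
One valid mapping φ: V(G1) → V(G2): 0→10, 1→5, 2→7, 3→0, 4→8, 5→9, 6→1, 7→4, 8→2, 9→6, 10→3

Verify φ preserves adjacency — for each edge of G1, its image is an edge of G2:
  (0,3) → (φ(0),φ(3)) = (0,10) ∈ E(G2) ✓
  (0,6) → (φ(0),φ(6)) = (1,10) ∈ E(G2) ✓
  (1,3) → (φ(1),φ(3)) = (0,5) ∈ E(G2) ✓
  (1,4) → (φ(1),φ(4)) = (5,8) ∈ E(G2) ✓
  (1,7) → (φ(1),φ(7)) = (4,5) ∈ E(G2) ✓
  (1,9) → (φ(1),φ(9)) = (5,6) ∈ E(G2) ✓
  (2,4) → (φ(2),φ(4)) = (7,8) ∈ E(G2) ✓
  (3,5) → (φ(3),φ(5)) = (0,9) ∈ E(G2) ✓
  (3,8) → (φ(3),φ(8)) = (0,2) ∈ E(G2) ✓
  (3,10) → (φ(3),φ(10)) = (0,3) ∈ E(G2) ✓
  (4,7) → (φ(4),φ(7)) = (4,8) ∈ E(G2) ✓
  (4,9) → (φ(4),φ(9)) = (6,8) ∈ E(G2) ✓
  (5,6) → (φ(5),φ(6)) = (1,9) ∈ E(G2) ✓
  (5,10) → (φ(5),φ(10)) = (3,9) ∈ E(G2) ✓
  (6,7) → (φ(6),φ(7)) = (1,4) ∈ E(G2) ✓
  (7,10) → (φ(7),φ(10)) = (3,4) ∈ E(G2) ✓
All 16 edges of G1 map to edges of G2, and |E(G1)| = |E(G2)| = 16, so φ is a bijection on edges as well as vertices. Hence G1 ≅ G2.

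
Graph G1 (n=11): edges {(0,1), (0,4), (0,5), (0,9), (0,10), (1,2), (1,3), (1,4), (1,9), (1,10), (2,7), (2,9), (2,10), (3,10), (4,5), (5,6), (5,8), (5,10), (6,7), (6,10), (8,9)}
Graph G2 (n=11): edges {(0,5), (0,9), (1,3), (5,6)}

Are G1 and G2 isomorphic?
No, not isomorphic

The graphs are NOT isomorphic.

Connected components of G1: 1 component(s) with vertex sets [[0, 1, 2, 3, 4, 5, 6, 7, 8, 9, 10]], sizes [11].
Connected components of G2: 7 component(s) with vertex sets [[2], [4], [7], [8], [10], [1, 3], [0, 5, 6, 9]], sizes [1, 1, 1, 1, 1, 2, 4].
The number of connected components (and the multiset of component sizes) is an isomorphism invariant — an isomorphism maps each component of G1 bijectively onto a component of G2. Since G1 has 1 component(s) and G2 has 7, they cannot be isomorphic.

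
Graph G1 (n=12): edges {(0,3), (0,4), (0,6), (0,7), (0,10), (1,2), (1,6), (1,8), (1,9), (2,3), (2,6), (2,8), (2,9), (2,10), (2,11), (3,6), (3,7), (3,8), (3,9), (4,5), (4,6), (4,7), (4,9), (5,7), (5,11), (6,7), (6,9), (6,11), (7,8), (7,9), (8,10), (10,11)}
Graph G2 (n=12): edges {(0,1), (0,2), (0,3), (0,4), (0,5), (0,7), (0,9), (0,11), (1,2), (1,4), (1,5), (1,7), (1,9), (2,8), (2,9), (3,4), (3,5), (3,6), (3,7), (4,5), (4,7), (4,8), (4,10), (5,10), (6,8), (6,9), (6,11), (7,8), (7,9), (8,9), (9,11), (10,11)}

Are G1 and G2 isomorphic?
Yes, isomorphic

The graphs are isomorphic.
One valid mapping φ: V(G1) → V(G2): 0→3, 1→2, 2→9, 3→7, 4→5, 5→10, 6→0, 7→4, 8→8, 9→1, 10→6, 11→11

Verify φ preserves adjacency — for each edge of G1, its image is an edge of G2:
  (0,3) → (φ(0),φ(3)) = (3,7) ∈ E(G2) ✓
  (0,4) → (φ(0),φ(4)) = (3,5) ∈ E(G2) ✓
  (0,6) → (φ(0),φ(6)) = (0,3) ∈ E(G2) ✓
  (0,7) → (φ(0),φ(7)) = (3,4) ∈ E(G2) ✓
  (0,10) → (φ(0),φ(10)) = (3,6) ∈ E(G2) ✓
  (1,2) → (φ(1),φ(2)) = (2,9) ∈ E(G2) ✓
  (1,6) → (φ(1),φ(6)) = (0,2) ∈ E(G2) ✓
  (1,8) → (φ(1),φ(8)) = (2,8) ∈ E(G2) ✓
  (1,9) → (φ(1),φ(9)) = (1,2) ∈ E(G2) ✓
  (2,3) → (φ(2),φ(3)) = (7,9) ∈ E(G2) ✓
  (2,6) → (φ(2),φ(6)) = (0,9) ∈ E(G2) ✓
  (2,8) → (φ(2),φ(8)) = (8,9) ∈ E(G2) ✓
  (2,9) → (φ(2),φ(9)) = (1,9) ∈ E(G2) ✓
  (2,10) → (φ(2),φ(10)) = (6,9) ∈ E(G2) ✓
  (2,11) → (φ(2),φ(11)) = (9,11) ∈ E(G2) ✓
  (3,6) → (φ(3),φ(6)) = (0,7) ∈ E(G2) ✓
  (3,7) → (φ(3),φ(7)) = (4,7) ∈ E(G2) ✓
  (3,8) → (φ(3),φ(8)) = (7,8) ∈ E(G2) ✓
  (3,9) → (φ(3),φ(9)) = (1,7) ∈ E(G2) ✓
  (4,5) → (φ(4),φ(5)) = (5,10) ∈ E(G2) ✓
  (4,6) → (φ(4),φ(6)) = (0,5) ∈ E(G2) ✓
  (4,7) → (φ(4),φ(7)) = (4,5) ∈ E(G2) ✓
  (4,9) → (φ(4),φ(9)) = (1,5) ∈ E(G2) ✓
  (5,7) → (φ(5),φ(7)) = (4,10) ∈ E(G2) ✓
  (5,11) → (φ(5),φ(11)) = (10,11) ∈ E(G2) ✓
  (6,7) → (φ(6),φ(7)) = (0,4) ∈ E(G2) ✓
  (6,9) → (φ(6),φ(9)) = (0,1) ∈ E(G2) ✓
  (6,11) → (φ(6),φ(11)) = (0,11) ∈ E(G2) ✓
  (7,8) → (φ(7),φ(8)) = (4,8) ∈ E(G2) ✓
  (7,9) → (φ(7),φ(9)) = (1,4) ∈ E(G2) ✓
  (8,10) → (φ(8),φ(10)) = (6,8) ∈ E(G2) ✓
  (10,11) → (φ(10),φ(11)) = (6,11) ∈ E(G2) ✓
All 32 edges of G1 map to edges of G2, and |E(G1)| = |E(G2)| = 32, so φ is a bijection on edges as well as vertices. Hence G1 ≅ G2.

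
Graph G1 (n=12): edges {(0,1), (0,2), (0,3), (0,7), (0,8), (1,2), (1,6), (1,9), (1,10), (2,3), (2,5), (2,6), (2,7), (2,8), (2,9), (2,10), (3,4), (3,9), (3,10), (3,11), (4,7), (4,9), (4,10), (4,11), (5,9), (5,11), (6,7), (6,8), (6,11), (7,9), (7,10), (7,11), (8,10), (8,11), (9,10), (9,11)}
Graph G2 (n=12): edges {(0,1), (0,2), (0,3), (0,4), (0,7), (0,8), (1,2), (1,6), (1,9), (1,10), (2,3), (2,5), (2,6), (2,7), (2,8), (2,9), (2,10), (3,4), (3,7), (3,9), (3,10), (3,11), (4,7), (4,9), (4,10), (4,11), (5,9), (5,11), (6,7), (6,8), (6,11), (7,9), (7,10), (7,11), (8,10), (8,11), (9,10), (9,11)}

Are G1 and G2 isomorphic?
No, not isomorphic

The graphs are NOT isomorphic.

Counting edges: G1 has 36 edge(s); G2 has 38 edge(s).
Edge count is an isomorphism invariant (a bijection on vertices induces a bijection on edges), so differing edge counts rule out isomorphism.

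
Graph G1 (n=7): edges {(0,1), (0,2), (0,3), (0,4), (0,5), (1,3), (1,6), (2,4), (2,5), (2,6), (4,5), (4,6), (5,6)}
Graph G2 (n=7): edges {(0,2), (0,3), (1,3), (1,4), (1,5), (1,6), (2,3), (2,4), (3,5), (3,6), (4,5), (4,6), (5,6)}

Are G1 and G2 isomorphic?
Yes, isomorphic

The graphs are isomorphic.
One valid mapping φ: V(G1) → V(G2): 0→3, 1→2, 2→6, 3→0, 4→5, 5→1, 6→4

Verify φ preserves adjacency — for each edge of G1, its image is an edge of G2:
  (0,1) → (φ(0),φ(1)) = (2,3) ∈ E(G2) ✓
  (0,2) → (φ(0),φ(2)) = (3,6) ∈ E(G2) ✓
  (0,3) → (φ(0),φ(3)) = (0,3) ∈ E(G2) ✓
  (0,4) → (φ(0),φ(4)) = (3,5) ∈ E(G2) ✓
  (0,5) → (φ(0),φ(5)) = (1,3) ∈ E(G2) ✓
  (1,3) → (φ(1),φ(3)) = (0,2) ∈ E(G2) ✓
  (1,6) → (φ(1),φ(6)) = (2,4) ∈ E(G2) ✓
  (2,4) → (φ(2),φ(4)) = (5,6) ∈ E(G2) ✓
  (2,5) → (φ(2),φ(5)) = (1,6) ∈ E(G2) ✓
  (2,6) → (φ(2),φ(6)) = (4,6) ∈ E(G2) ✓
  (4,5) → (φ(4),φ(5)) = (1,5) ∈ E(G2) ✓
  (4,6) → (φ(4),φ(6)) = (4,5) ∈ E(G2) ✓
  (5,6) → (φ(5),φ(6)) = (1,4) ∈ E(G2) ✓
All 13 edges of G1 map to edges of G2, and |E(G1)| = |E(G2)| = 13, so φ is a bijection on edges as well as vertices. Hence G1 ≅ G2.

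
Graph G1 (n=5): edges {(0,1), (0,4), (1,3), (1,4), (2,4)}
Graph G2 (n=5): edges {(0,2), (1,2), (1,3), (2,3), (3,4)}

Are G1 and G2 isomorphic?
Yes, isomorphic

The graphs are isomorphic.
One valid mapping φ: V(G1) → V(G2): 0→1, 1→2, 2→4, 3→0, 4→3

Verify φ preserves adjacency — for each edge of G1, its image is an edge of G2:
  (0,1) → (φ(0),φ(1)) = (1,2) ∈ E(G2) ✓
  (0,4) → (φ(0),φ(4)) = (1,3) ∈ E(G2) ✓
  (1,3) → (φ(1),φ(3)) = (0,2) ∈ E(G2) ✓
  (1,4) → (φ(1),φ(4)) = (2,3) ∈ E(G2) ✓
  (2,4) → (φ(2),φ(4)) = (3,4) ∈ E(G2) ✓
All 5 edges of G1 map to edges of G2, and |E(G1)| = |E(G2)| = 5, so φ is a bijection on edges as well as vertices. Hence G1 ≅ G2.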